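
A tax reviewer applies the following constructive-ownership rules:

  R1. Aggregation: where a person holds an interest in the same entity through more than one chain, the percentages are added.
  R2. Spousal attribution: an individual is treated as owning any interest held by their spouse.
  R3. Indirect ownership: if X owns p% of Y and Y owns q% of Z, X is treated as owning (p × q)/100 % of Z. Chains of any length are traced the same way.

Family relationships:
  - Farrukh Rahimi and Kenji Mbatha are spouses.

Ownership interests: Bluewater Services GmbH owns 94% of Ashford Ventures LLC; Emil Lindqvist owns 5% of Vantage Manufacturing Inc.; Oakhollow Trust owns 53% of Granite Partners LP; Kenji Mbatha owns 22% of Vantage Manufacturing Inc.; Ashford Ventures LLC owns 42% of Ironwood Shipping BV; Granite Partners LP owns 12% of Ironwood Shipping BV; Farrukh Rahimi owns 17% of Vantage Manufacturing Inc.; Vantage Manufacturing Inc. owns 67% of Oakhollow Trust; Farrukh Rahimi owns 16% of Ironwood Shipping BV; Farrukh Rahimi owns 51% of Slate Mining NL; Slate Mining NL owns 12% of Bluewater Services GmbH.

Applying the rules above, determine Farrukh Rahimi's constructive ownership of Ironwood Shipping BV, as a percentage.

20.078044%

By spousal attribution (R2), Farrukh Rahimi is treated as also owning Kenji Mbatha's interest in Vantage Manufacturing Inc, giving 17% + 22% = 39%.
Chain via Vantage Manufacturing Inc. → Oakhollow Trust → Granite Partners LP (R3): 39% × 67% × 53% × 12% = 1.661868% of Ironwood Shipping BV.
Chain via Slate Mining NL → Bluewater Services GmbH → Ashford Ventures LLC (R3): 51% × 12% × 94% × 42% = 2.416176% of Ironwood Shipping BV.
Direct interest in Ironwood Shipping BV: 16%.
Aggregating (R1): 1.661868% + 2.416176% + 16% = 20.078044%.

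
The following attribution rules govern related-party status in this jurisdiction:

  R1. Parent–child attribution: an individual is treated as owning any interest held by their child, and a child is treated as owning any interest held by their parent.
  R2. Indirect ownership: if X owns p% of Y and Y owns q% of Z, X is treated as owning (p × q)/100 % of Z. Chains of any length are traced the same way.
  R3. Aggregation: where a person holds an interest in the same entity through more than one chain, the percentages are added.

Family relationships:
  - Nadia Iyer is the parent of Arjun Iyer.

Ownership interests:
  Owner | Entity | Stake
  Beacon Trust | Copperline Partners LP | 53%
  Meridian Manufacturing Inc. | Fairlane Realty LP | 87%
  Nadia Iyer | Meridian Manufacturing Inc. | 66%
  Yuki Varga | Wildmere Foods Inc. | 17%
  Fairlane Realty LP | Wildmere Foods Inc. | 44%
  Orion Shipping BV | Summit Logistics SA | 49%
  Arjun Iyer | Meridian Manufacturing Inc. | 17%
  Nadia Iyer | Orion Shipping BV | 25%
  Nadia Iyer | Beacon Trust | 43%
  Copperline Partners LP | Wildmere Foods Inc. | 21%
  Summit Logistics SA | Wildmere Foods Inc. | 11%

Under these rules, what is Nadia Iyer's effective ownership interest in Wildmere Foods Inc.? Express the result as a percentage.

By parent–child attribution (R1), Nadia Iyer is treated as also owning Arjun Iyer's interest in Meridian Manufacturing Inc, giving 66% + 17% = 83%.
Chain via Meridian Manufacturing Inc. → Fairlane Realty LP (R2): 83% × 87% × 44% = 31.7724% of Wildmere Foods Inc.
Chain via Orion Shipping BV → Summit Logistics SA (R2): 25% × 49% × 11% = 1.3475% of Wildmere Foods Inc.
Chain via Beacon Trust → Copperline Partners LP (R2): 43% × 53% × 21% = 4.7859% of Wildmere Foods Inc.
Aggregating (R3): 31.7724% + 1.3475% + 4.7859% = 37.9058%.

37.9058%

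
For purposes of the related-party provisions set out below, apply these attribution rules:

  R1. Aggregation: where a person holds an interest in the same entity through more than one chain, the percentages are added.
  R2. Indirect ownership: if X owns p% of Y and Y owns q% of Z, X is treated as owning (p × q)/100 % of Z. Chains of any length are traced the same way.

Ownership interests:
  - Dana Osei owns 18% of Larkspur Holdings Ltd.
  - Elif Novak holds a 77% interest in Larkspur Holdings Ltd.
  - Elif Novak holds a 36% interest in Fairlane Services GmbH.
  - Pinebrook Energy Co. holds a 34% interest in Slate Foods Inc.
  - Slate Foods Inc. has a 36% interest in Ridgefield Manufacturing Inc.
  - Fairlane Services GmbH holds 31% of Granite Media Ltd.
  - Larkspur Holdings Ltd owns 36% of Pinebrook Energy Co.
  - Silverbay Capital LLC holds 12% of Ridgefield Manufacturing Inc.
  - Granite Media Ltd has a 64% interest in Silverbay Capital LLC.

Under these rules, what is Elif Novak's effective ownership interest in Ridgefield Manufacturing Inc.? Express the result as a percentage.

4.250016%

Chain via Larkspur Holdings Ltd → Pinebrook Energy Co. → Slate Foods Inc. (R2): 77% × 36% × 34% × 36% = 3.392928% of Ridgefield Manufacturing Inc.
Chain via Fairlane Services GmbH → Granite Media Ltd → Silverbay Capital LLC (R2): 36% × 31% × 64% × 12% = 0.857088% of Ridgefield Manufacturing Inc.
Aggregating (R1): 3.392928% + 0.857088% = 4.250016%.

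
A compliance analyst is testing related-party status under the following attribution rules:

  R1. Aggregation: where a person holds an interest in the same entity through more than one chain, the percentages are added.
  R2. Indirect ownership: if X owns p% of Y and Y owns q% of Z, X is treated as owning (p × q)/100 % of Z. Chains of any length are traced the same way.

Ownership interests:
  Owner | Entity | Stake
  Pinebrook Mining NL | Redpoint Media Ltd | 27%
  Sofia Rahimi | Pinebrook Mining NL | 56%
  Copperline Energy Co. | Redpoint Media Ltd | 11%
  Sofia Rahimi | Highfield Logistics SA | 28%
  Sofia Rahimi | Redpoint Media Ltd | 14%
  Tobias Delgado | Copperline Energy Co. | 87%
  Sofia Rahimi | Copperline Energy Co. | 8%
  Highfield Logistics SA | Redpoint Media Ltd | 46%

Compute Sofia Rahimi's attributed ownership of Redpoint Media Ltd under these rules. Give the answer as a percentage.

42.88%

Chain via Highfield Logistics SA (R2): 28% × 46% = 12.88% of Redpoint Media Ltd.
Chain via Copperline Energy Co. (R2): 8% × 11% = 0.88% of Redpoint Media Ltd.
Chain via Pinebrook Mining NL (R2): 56% × 27% = 15.12% of Redpoint Media Ltd.
Direct interest in Redpoint Media Ltd: 14%.
Aggregating (R1): 12.88% + 0.88% + 15.12% + 14% = 42.88%.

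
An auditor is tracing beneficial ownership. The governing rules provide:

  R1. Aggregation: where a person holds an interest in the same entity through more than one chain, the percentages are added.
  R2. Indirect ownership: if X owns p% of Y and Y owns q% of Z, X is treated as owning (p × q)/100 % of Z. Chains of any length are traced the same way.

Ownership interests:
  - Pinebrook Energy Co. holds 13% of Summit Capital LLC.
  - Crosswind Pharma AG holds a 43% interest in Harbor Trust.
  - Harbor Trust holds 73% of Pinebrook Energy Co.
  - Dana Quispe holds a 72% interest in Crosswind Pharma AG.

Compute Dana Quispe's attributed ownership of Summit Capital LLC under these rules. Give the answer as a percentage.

Chain via Crosswind Pharma AG → Harbor Trust → Pinebrook Energy Co. (R2): 72% × 43% × 73% × 13% = 2.938104% of Summit Capital LLC.

2.938104%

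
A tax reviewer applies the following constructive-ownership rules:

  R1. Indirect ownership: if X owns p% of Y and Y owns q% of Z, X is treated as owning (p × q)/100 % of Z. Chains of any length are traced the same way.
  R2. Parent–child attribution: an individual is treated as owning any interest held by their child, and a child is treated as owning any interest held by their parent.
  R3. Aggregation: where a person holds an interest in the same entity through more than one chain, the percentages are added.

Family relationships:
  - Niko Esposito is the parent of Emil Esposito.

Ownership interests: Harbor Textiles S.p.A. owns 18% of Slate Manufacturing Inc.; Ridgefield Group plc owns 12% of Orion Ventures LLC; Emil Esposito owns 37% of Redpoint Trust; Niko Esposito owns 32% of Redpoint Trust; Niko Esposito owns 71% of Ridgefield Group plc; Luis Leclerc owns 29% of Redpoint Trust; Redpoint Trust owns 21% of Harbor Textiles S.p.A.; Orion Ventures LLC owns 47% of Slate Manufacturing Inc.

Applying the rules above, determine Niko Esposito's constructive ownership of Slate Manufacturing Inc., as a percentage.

6.6126%

By parent–child attribution (R2), Niko Esposito is treated as also owning Emil Esposito's interest in Redpoint Trust, giving 32% + 37% = 69%.
Chain via Ridgefield Group plc → Orion Ventures LLC (R1): 71% × 12% × 47% = 4.0044% of Slate Manufacturing Inc.
Chain via Redpoint Trust → Harbor Textiles S.p.A. (R1): 69% × 21% × 18% = 2.6082% of Slate Manufacturing Inc.
Aggregating (R3): 4.0044% + 2.6082% = 6.6126%.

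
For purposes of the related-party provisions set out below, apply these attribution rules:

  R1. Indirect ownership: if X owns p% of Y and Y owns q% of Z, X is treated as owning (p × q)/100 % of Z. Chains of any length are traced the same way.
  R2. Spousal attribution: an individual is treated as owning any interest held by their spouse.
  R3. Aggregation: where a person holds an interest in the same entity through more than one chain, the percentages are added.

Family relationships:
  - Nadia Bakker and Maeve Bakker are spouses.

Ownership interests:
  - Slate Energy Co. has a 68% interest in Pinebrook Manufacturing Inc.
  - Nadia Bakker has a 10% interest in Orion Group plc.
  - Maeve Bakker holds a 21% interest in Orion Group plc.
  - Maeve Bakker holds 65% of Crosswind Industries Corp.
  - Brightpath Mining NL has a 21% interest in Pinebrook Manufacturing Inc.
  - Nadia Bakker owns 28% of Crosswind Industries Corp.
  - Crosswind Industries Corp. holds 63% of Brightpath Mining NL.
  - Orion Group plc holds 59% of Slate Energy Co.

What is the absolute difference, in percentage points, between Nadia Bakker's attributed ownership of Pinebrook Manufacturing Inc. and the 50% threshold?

By spousal attribution (R2), Nadia Bakker is treated as also owning Maeve Bakker's interest in Orion Group plc, giving 10% + 21% = 31%.
By spousal attribution (R2), Nadia Bakker is treated as also owning Maeve Bakker's interest in Crosswind Industries Corp, giving 28% + 65% = 93%.
Chain via Orion Group plc → Slate Energy Co. (R1): 31% × 59% × 68% = 12.4372% of Pinebrook Manufacturing Inc.
Chain via Crosswind Industries Corp. → Brightpath Mining NL (R1): 93% × 63% × 21% = 12.3039% of Pinebrook Manufacturing Inc.
Aggregating (R3): 12.4372% + 12.3039% = 24.7411%.
24.7411% falls short of the 50% threshold by 25.2589 percentage points.

25.2589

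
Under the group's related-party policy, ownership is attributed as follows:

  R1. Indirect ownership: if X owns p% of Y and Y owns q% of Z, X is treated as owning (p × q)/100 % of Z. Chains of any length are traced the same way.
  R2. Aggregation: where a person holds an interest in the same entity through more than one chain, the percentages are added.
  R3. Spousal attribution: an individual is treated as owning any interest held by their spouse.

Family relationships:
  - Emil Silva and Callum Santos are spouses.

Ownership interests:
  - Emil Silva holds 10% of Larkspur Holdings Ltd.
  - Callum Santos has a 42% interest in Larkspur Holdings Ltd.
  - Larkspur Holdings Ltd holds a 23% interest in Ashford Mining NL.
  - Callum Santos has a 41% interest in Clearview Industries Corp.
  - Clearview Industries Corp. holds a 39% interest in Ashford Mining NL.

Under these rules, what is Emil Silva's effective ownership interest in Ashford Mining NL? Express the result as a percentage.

By spousal attribution (R3), Emil Silva is treated as also owning Callum Santos's interest in Larkspur Holdings Ltd, giving 10% + 42% = 52%.
By spousal attribution (R3), Emil Silva is treated as owning Callum Santos's 41% interest in Clearview Industries Corp.
Chain via Larkspur Holdings Ltd (R1): 52% × 23% = 11.96% of Ashford Mining NL.
Chain via Clearview Industries Corp. (R1): 41% × 39% = 15.99% of Ashford Mining NL.
Aggregating (R2): 11.96% + 15.99% = 27.95%.

27.95%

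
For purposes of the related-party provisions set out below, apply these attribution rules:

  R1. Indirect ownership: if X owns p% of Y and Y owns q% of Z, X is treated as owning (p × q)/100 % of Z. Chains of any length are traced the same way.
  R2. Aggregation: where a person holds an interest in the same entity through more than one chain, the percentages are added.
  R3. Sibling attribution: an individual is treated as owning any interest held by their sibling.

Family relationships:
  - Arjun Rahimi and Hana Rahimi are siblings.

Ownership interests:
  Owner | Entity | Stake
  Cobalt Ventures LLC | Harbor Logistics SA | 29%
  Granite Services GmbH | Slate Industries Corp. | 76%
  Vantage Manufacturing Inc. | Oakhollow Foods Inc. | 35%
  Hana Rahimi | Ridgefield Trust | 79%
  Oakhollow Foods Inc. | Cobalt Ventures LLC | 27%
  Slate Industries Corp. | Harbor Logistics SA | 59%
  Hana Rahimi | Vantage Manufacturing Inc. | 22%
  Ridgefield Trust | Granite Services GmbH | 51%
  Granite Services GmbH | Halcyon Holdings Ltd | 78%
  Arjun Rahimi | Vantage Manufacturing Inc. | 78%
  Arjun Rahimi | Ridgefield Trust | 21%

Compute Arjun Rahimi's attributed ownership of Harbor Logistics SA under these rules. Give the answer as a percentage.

By sibling attribution (R3), Arjun Rahimi is treated as also owning Hana Rahimi's interest in Ridgefield Trust, giving 21% + 79% = 100%.
By sibling attribution (R3), Arjun Rahimi is treated as also owning Hana Rahimi's interest in Vantage Manufacturing Inc, giving 78% + 22% = 100%.
Chain via Ridgefield Trust → Granite Services GmbH → Slate Industries Corp. (R1): 100% × 51% × 76% × 59% = 22.8684% of Harbor Logistics SA.
Chain via Vantage Manufacturing Inc. → Oakhollow Foods Inc. → Cobalt Ventures LLC (R1): 100% × 35% × 27% × 29% = 2.7405% of Harbor Logistics SA.
Aggregating (R2): 22.8684% + 2.7405% = 25.6089%.

25.6089%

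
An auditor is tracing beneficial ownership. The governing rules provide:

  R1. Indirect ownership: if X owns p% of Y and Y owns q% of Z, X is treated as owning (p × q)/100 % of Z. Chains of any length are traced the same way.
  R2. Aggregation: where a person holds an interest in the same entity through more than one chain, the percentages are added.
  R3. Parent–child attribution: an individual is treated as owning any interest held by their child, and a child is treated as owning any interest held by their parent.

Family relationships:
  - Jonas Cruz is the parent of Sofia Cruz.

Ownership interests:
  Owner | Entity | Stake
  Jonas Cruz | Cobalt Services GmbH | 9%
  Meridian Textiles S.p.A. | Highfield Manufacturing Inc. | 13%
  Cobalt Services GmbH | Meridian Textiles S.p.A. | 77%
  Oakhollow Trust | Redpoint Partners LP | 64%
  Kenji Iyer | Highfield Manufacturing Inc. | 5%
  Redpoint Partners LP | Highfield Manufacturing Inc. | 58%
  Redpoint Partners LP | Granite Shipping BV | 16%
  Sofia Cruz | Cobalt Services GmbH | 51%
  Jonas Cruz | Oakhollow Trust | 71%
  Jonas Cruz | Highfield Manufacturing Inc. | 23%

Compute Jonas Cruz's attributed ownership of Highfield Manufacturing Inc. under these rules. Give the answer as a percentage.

By parent–child attribution (R3), Jonas Cruz is treated as also owning Sofia Cruz's interest in Cobalt Services GmbH, giving 9% + 51% = 60%.
Chain via Oakhollow Trust → Redpoint Partners LP (R1): 71% × 64% × 58% = 26.3552% of Highfield Manufacturing Inc.
Chain via Cobalt Services GmbH → Meridian Textiles S.p.A. (R1): 60% × 77% × 13% = 6.006% of Highfield Manufacturing Inc.
Direct interest in Highfield Manufacturing Inc: 23%.
Aggregating (R2): 26.3552% + 6.006% + 23% = 55.3612%.

55.3612%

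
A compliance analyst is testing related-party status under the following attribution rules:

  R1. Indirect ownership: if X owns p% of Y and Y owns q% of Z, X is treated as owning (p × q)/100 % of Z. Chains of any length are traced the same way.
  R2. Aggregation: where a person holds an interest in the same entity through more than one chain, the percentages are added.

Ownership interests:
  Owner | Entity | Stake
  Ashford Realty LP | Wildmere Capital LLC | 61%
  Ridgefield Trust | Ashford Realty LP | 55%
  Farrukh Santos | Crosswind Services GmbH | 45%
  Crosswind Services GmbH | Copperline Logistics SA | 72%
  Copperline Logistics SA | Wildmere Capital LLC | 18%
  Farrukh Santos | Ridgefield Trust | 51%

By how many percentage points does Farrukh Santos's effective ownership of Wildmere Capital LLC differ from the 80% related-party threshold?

Chain via Ridgefield Trust → Ashford Realty LP (R1): 51% × 55% × 61% = 17.1105% of Wildmere Capital LLC.
Chain via Crosswind Services GmbH → Copperline Logistics SA (R1): 45% × 72% × 18% = 5.832% of Wildmere Capital LLC.
Aggregating (R2): 17.1105% + 5.832% = 22.9425%.
22.9425% falls short of the 80% threshold by 57.0575 percentage points.

57.0575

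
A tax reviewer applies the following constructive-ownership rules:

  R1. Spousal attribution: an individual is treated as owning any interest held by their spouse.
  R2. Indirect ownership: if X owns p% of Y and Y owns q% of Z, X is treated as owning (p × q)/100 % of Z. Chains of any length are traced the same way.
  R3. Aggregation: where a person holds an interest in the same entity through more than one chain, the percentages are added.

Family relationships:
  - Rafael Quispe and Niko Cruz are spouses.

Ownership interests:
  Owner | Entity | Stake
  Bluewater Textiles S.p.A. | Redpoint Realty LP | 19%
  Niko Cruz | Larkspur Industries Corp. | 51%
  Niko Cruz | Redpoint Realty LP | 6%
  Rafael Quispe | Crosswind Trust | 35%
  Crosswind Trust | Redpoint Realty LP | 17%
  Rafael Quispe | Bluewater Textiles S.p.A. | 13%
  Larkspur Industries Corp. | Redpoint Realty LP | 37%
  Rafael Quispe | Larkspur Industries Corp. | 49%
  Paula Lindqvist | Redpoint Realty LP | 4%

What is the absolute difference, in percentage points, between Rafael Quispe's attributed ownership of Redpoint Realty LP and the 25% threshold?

26.42

By spousal attribution (R1), Rafael Quispe is treated as also owning Niko Cruz's interest in Larkspur Industries Corp, giving 49% + 51% = 100%.
By spousal attribution (R1), Rafael Quispe is treated as owning Niko Cruz's 6% interest in Redpoint Realty LP.
Chain via Crosswind Trust (R2): 35% × 17% = 5.95% of Redpoint Realty LP.
Chain via Bluewater Textiles S.p.A. (R2): 13% × 19% = 2.47% of Redpoint Realty LP.
Chain via Larkspur Industries Corp. (R2): 100% × 37% = 37% of Redpoint Realty LP.
Direct interest in Redpoint Realty LP: 6%.
Aggregating (R3): 5.95% + 2.47% + 37% + 6% = 51.42%.
51.42% exceeds the 25% threshold by 26.42 percentage points.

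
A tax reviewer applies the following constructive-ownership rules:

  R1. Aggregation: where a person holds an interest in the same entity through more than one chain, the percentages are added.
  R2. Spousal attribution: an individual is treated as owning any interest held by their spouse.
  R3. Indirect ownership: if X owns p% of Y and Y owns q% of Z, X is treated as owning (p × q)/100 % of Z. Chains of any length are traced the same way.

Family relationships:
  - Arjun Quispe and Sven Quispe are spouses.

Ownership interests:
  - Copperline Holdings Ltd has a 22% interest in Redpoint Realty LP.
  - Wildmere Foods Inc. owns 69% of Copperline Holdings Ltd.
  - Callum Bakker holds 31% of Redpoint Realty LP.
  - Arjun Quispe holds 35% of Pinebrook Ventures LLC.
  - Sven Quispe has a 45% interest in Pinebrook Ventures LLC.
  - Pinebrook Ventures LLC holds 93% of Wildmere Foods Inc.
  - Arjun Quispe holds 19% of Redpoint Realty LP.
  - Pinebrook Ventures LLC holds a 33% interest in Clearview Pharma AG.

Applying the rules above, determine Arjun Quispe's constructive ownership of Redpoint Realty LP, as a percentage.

By spousal attribution (R2), Arjun Quispe is treated as also owning Sven Quispe's interest in Pinebrook Ventures LLC, giving 35% + 45% = 80%.
Chain via Pinebrook Ventures LLC → Wildmere Foods Inc. → Copperline Holdings Ltd (R3): 80% × 93% × 69% × 22% = 11.29392% of Redpoint Realty LP.
Direct interest in Redpoint Realty LP: 19%.
Aggregating (R1): 11.29392% + 19% = 30.29392%.

30.29392%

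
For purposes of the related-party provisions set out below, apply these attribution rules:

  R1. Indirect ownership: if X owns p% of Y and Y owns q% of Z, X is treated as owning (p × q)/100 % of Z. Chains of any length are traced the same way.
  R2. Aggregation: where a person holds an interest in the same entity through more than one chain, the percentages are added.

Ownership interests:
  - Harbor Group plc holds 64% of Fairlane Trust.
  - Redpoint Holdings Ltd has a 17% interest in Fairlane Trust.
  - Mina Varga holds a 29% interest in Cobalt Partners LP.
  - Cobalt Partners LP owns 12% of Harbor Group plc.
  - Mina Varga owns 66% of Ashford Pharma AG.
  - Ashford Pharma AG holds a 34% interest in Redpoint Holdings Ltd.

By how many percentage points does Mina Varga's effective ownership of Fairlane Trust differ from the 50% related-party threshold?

43.958

Chain via Ashford Pharma AG → Redpoint Holdings Ltd (R1): 66% × 34% × 17% = 3.8148% of Fairlane Trust.
Chain via Cobalt Partners LP → Harbor Group plc (R1): 29% × 12% × 64% = 2.2272% of Fairlane Trust.
Aggregating (R2): 3.8148% + 2.2272% = 6.042%.
6.042% falls short of the 50% threshold by 43.958 percentage points.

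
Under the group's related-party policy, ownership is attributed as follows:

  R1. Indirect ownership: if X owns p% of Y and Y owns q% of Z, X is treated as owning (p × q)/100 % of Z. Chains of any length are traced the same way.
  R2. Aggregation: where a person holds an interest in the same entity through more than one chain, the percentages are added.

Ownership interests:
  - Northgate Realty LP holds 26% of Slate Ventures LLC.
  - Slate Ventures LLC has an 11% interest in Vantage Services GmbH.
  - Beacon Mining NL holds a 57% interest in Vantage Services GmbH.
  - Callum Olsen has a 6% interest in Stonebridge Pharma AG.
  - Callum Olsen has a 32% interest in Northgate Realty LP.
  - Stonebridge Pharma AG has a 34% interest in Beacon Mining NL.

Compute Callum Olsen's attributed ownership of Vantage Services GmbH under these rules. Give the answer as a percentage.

2.078%

Chain via Stonebridge Pharma AG → Beacon Mining NL (R1): 6% × 34% × 57% = 1.1628% of Vantage Services GmbH.
Chain via Northgate Realty LP → Slate Ventures LLC (R1): 32% × 26% × 11% = 0.9152% of Vantage Services GmbH.
Aggregating (R2): 1.1628% + 0.9152% = 2.078%.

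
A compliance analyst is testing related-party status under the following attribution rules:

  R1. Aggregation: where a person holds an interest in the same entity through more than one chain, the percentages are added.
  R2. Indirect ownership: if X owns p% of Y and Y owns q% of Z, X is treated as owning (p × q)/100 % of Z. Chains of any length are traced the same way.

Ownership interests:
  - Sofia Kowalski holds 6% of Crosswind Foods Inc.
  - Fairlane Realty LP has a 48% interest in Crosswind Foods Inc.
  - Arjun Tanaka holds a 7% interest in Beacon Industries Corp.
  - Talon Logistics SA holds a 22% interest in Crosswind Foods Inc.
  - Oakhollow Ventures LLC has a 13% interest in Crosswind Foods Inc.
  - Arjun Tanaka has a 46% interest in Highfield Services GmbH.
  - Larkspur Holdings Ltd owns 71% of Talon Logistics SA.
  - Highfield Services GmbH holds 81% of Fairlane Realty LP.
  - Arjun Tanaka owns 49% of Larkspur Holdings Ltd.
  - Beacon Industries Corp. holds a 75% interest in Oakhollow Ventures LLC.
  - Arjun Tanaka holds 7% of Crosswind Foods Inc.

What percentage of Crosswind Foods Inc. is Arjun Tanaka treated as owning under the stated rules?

Chain via Beacon Industries Corp. → Oakhollow Ventures LLC (R2): 7% × 75% × 13% = 0.6825% of Crosswind Foods Inc.
Chain via Larkspur Holdings Ltd → Talon Logistics SA (R2): 49% × 71% × 22% = 7.6538% of Crosswind Foods Inc.
Chain via Highfield Services GmbH → Fairlane Realty LP (R2): 46% × 81% × 48% = 17.8848% of Crosswind Foods Inc.
Direct interest in Crosswind Foods Inc: 7%.
Aggregating (R1): 0.6825% + 7.6538% + 17.8848% + 7% = 33.2211%.

33.2211%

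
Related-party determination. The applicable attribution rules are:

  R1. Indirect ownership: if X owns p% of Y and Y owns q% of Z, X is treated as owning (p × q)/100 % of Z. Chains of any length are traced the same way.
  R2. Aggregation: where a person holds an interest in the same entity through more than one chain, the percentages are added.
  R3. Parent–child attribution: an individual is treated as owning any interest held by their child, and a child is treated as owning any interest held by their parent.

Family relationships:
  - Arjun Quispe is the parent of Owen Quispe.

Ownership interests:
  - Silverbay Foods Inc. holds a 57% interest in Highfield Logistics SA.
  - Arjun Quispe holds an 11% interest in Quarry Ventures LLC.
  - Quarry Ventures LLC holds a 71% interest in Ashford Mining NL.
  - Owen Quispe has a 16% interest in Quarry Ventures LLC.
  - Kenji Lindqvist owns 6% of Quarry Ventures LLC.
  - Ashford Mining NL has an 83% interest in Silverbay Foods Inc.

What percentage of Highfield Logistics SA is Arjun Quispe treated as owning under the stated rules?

By parent–child attribution (R3), Arjun Quispe is treated as also owning Owen Quispe's interest in Quarry Ventures LLC, giving 11% + 16% = 27%.
Chain via Quarry Ventures LLC → Ashford Mining NL → Silverbay Foods Inc. (R1): 27% × 71% × 83% × 57% = 9.069327% of Highfield Logistics SA.

9.069327%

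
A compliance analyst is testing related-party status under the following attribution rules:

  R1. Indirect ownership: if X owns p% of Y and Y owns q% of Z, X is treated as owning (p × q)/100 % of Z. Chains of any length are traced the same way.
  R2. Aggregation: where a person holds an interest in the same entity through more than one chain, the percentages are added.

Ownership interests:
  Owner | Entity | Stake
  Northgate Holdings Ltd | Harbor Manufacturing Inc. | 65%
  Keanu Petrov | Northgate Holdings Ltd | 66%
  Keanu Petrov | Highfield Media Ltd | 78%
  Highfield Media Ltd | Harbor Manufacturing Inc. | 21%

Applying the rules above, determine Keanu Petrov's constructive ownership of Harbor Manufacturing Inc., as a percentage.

59.28%

Chain via Northgate Holdings Ltd (R1): 66% × 65% = 42.9% of Harbor Manufacturing Inc.
Chain via Highfield Media Ltd (R1): 78% × 21% = 16.38% of Harbor Manufacturing Inc.
Aggregating (R2): 42.9% + 16.38% = 59.28%.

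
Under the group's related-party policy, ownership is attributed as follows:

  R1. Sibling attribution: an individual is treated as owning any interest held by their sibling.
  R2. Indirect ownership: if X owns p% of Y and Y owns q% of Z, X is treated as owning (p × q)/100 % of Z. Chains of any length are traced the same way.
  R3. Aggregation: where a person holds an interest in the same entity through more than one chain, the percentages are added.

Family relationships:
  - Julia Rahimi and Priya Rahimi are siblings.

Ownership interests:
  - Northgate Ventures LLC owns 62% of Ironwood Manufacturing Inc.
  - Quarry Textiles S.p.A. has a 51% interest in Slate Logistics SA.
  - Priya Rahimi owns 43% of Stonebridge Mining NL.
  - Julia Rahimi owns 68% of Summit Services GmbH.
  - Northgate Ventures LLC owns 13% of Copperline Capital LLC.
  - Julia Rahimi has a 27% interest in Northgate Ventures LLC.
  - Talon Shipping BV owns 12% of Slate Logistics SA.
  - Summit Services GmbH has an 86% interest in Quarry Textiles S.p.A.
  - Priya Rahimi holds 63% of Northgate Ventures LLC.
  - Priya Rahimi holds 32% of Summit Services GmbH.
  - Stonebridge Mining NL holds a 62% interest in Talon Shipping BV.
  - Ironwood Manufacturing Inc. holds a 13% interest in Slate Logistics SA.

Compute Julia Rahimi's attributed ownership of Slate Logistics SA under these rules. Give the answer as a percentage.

By sibling attribution (R1), Julia Rahimi is treated as also owning Priya Rahimi's interest in Northgate Ventures LLC, giving 27% + 63% = 90%.
By sibling attribution (R1), Julia Rahimi is treated as also owning Priya Rahimi's interest in Summit Services GmbH, giving 68% + 32% = 100%.
By sibling attribution (R1), Julia Rahimi is treated as owning Priya Rahimi's 43% interest in Stonebridge Mining NL.
Chain via Northgate Ventures LLC → Ironwood Manufacturing Inc. (R2): 90% × 62% × 13% = 7.254% of Slate Logistics SA.
Chain via Summit Services GmbH → Quarry Textiles S.p.A. (R2): 100% × 86% × 51% = 43.86% of Slate Logistics SA.
Chain via Stonebridge Mining NL → Talon Shipping BV (R2): 43% × 62% × 12% = 3.1992% of Slate Logistics SA.
Aggregating (R3): 7.254% + 43.86% + 3.1992% = 54.3132%.

54.3132%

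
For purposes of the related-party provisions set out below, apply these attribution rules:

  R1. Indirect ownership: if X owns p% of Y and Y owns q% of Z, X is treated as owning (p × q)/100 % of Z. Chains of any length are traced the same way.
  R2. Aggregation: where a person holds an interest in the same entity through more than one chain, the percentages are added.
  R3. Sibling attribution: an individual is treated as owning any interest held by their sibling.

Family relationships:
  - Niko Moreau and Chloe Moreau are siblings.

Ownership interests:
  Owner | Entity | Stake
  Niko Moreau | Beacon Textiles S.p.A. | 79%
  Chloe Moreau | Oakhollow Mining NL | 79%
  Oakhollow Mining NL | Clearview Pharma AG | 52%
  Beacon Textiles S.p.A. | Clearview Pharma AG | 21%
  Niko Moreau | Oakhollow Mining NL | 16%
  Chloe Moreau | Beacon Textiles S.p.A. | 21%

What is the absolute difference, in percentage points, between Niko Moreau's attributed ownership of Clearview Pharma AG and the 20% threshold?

By sibling attribution (R3), Niko Moreau is treated as also owning Chloe Moreau's interest in Oakhollow Mining NL, giving 16% + 79% = 95%.
By sibling attribution (R3), Niko Moreau is treated as also owning Chloe Moreau's interest in Beacon Textiles S.p.A, giving 79% + 21% = 100%.
Chain via Oakhollow Mining NL (R1): 95% × 52% = 49.4% of Clearview Pharma AG.
Chain via Beacon Textiles S.p.A. (R1): 100% × 21% = 21% of Clearview Pharma AG.
Aggregating (R2): 49.4% + 21% = 70.4%.
70.4% exceeds the 20% threshold by 50.4 percentage points.

50.4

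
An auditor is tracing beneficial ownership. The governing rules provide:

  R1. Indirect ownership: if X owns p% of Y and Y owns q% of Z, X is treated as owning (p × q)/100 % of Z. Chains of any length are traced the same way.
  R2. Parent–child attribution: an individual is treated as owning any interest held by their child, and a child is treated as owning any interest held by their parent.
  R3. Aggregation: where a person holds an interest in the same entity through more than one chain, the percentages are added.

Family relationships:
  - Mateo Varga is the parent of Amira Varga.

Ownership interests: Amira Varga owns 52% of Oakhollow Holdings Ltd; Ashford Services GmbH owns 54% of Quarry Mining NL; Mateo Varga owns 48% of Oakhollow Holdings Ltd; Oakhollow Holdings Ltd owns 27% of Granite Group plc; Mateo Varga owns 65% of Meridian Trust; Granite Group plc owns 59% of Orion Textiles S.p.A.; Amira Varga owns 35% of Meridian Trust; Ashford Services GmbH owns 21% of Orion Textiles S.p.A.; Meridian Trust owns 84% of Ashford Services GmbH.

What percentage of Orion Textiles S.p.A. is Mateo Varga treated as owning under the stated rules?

By parent–child attribution (R2), Mateo Varga is treated as also owning Amira Varga's interest in Oakhollow Holdings Ltd, giving 48% + 52% = 100%.
By parent–child attribution (R2), Mateo Varga is treated as also owning Amira Varga's interest in Meridian Trust, giving 65% + 35% = 100%.
Chain via Oakhollow Holdings Ltd → Granite Group plc (R1): 100% × 27% × 59% = 15.93% of Orion Textiles S.p.A.
Chain via Meridian Trust → Ashford Services GmbH (R1): 100% × 84% × 21% = 17.64% of Orion Textiles S.p.A.
Aggregating (R3): 15.93% + 17.64% = 33.57%.

33.57%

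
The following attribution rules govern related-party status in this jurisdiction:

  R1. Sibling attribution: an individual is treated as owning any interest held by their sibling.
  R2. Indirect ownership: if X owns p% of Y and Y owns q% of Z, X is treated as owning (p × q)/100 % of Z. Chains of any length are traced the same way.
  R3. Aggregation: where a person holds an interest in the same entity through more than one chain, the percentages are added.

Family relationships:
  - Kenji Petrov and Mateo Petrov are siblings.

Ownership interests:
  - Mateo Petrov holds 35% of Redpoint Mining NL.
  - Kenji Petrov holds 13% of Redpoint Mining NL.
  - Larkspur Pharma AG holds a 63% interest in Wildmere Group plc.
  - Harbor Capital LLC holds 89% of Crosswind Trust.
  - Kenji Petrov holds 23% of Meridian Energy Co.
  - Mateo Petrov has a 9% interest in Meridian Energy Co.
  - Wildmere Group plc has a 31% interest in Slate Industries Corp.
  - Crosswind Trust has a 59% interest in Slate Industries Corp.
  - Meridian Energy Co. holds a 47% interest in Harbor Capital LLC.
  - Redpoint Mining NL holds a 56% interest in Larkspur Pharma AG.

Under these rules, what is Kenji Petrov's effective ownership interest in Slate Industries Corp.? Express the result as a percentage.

13.147168%

By sibling attribution (R1), Kenji Petrov is treated as also owning Mateo Petrov's interest in Redpoint Mining NL, giving 13% + 35% = 48%.
By sibling attribution (R1), Kenji Petrov is treated as also owning Mateo Petrov's interest in Meridian Energy Co, giving 23% + 9% = 32%.
Chain via Redpoint Mining NL → Larkspur Pharma AG → Wildmere Group plc (R2): 48% × 56% × 63% × 31% = 5.249664% of Slate Industries Corp.
Chain via Meridian Energy Co. → Harbor Capital LLC → Crosswind Trust (R2): 32% × 47% × 89% × 59% = 7.897504% of Slate Industries Corp.
Aggregating (R3): 5.249664% + 7.897504% = 13.147168%.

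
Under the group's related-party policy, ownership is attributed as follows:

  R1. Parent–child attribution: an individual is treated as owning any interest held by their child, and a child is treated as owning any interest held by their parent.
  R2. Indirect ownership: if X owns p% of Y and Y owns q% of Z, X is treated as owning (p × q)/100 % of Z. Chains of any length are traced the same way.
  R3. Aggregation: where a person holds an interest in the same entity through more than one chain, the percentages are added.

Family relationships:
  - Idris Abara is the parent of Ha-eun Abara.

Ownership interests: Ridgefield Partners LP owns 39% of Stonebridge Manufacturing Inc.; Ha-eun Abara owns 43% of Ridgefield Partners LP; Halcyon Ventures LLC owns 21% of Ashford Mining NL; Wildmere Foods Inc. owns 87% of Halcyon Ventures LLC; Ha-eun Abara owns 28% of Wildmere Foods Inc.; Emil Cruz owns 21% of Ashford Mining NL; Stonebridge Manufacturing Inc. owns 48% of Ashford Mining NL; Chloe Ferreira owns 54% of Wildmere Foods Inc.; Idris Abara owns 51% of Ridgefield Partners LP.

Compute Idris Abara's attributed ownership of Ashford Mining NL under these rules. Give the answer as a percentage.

22.7124%

By parent–child attribution (R1), Idris Abara is treated as also owning Ha-eun Abara's interest in Ridgefield Partners LP, giving 51% + 43% = 94%.
By parent–child attribution (R1), Idris Abara is treated as owning Ha-eun Abara's 28% interest in Wildmere Foods Inc.
Chain via Ridgefield Partners LP → Stonebridge Manufacturing Inc. (R2): 94% × 39% × 48% = 17.5968% of Ashford Mining NL.
Chain via Wildmere Foods Inc. → Halcyon Ventures LLC (R2): 28% × 87% × 21% = 5.1156% of Ashford Mining NL.
Aggregating (R3): 17.5968% + 5.1156% = 22.7124%.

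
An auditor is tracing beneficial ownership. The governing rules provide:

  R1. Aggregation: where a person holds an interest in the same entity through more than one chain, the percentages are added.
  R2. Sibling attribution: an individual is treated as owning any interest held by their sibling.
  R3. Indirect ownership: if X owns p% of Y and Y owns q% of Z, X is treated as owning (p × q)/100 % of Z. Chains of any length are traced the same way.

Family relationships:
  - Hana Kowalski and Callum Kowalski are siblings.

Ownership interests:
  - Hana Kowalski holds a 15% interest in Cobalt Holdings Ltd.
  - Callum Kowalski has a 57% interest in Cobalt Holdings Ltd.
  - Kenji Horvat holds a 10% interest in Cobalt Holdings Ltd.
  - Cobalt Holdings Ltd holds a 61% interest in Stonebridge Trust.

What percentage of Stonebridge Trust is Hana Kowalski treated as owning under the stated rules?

By sibling attribution (R2), Hana Kowalski is treated as also owning Callum Kowalski's interest in Cobalt Holdings Ltd, giving 15% + 57% = 72%.
Chain via Cobalt Holdings Ltd (R3): 72% × 61% = 43.92% of Stonebridge Trust.

43.92%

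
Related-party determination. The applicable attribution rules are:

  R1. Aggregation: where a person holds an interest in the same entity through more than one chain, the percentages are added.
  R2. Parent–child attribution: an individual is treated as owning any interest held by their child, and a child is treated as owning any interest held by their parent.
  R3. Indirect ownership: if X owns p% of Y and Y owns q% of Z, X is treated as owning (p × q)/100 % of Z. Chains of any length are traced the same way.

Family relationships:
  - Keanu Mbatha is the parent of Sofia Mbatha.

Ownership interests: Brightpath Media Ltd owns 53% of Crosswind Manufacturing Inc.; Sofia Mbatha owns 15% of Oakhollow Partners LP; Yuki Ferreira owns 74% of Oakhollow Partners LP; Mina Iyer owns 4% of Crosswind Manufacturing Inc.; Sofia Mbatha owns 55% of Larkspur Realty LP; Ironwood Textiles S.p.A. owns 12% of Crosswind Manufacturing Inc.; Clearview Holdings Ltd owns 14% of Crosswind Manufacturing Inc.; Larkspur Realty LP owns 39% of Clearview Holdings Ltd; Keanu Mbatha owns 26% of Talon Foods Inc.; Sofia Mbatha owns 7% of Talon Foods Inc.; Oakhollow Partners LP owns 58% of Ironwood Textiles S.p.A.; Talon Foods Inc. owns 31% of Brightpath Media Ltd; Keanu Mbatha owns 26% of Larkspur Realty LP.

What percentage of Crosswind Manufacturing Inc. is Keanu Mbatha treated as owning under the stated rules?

By parent–child attribution (R2), Keanu Mbatha is treated as also owning Sofia Mbatha's interest in Talon Foods Inc, giving 26% + 7% = 33%.
By parent–child attribution (R2), Keanu Mbatha is treated as also owning Sofia Mbatha's interest in Larkspur Realty LP, giving 26% + 55% = 81%.
By parent–child attribution (R2), Keanu Mbatha is treated as owning Sofia Mbatha's 15% interest in Oakhollow Partners LP.
Chain via Talon Foods Inc. → Brightpath Media Ltd (R3): 33% × 31% × 53% = 5.4219% of Crosswind Manufacturing Inc.
Chain via Larkspur Realty LP → Clearview Holdings Ltd (R3): 81% × 39% × 14% = 4.4226% of Crosswind Manufacturing Inc.
Chain via Oakhollow Partners LP → Ironwood Textiles S.p.A. (R3): 15% × 58% × 12% = 1.044% of Crosswind Manufacturing Inc.
Aggregating (R1): 5.4219% + 4.4226% + 1.044% = 10.8885%.

10.8885%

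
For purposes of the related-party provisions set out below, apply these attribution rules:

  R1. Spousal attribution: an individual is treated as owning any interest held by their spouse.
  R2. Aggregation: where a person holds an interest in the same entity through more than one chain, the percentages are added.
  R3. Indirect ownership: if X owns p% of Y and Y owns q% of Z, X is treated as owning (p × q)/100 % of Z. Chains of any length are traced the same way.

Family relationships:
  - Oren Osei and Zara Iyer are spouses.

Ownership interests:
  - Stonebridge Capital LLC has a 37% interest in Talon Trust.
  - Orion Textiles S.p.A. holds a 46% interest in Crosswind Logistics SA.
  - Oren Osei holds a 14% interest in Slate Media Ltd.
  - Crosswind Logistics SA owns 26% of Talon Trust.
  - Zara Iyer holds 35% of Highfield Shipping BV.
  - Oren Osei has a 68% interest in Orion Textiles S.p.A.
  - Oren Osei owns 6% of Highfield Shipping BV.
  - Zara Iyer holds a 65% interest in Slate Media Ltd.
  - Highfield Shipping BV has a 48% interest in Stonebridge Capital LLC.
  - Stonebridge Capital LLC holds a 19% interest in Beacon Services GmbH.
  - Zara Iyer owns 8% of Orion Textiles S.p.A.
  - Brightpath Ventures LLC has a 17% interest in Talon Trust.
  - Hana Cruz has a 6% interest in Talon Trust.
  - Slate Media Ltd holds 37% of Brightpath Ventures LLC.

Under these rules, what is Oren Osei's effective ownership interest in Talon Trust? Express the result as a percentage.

By spousal attribution (R1), Oren Osei is treated as also owning Zara Iyer's interest in Orion Textiles S.p.A, giving 68% + 8% = 76%.
By spousal attribution (R1), Oren Osei is treated as also owning Zara Iyer's interest in Slate Media Ltd, giving 14% + 65% = 79%.
By spousal attribution (R1), Oren Osei is treated as also owning Zara Iyer's interest in Highfield Shipping BV, giving 6% + 35% = 41%.
Chain via Orion Textiles S.p.A. → Crosswind Logistics SA (R3): 76% × 46% × 26% = 9.0896% of Talon Trust.
Chain via Slate Media Ltd → Brightpath Ventures LLC (R3): 79% × 37% × 17% = 4.9691% of Talon Trust.
Chain via Highfield Shipping BV → Stonebridge Capital LLC (R3): 41% × 48% × 37% = 7.2816% of Talon Trust.
Aggregating (R2): 9.0896% + 4.9691% + 7.2816% = 21.3403%.

21.3403%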